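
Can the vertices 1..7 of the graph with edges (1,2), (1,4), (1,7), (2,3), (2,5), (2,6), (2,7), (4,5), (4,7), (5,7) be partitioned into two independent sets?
No (odd cycle of length 3: 4 -> 1 -> 7 -> 4)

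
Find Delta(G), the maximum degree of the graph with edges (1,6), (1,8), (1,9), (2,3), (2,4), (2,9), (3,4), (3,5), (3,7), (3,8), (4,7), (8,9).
5 (attained at vertex 3)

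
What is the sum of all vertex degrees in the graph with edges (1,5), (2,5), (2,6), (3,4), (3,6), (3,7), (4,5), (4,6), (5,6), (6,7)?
20 (handshake: sum of degrees = 2|E| = 2 x 10 = 20)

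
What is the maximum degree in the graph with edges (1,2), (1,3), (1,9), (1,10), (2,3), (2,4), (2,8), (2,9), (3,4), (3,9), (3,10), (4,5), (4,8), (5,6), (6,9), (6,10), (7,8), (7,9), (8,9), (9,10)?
7 (attained at vertex 9)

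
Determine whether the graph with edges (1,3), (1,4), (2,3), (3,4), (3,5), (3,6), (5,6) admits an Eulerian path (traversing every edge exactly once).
Yes (the graph is connected and exactly 2 vertices have odd degree: {2, 3}; any Eulerian path must start and end at those)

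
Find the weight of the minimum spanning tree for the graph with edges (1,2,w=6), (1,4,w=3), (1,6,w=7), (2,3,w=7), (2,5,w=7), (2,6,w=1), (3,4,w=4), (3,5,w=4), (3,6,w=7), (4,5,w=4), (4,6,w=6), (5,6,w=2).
14 (MST edges: (1,4,w=3), (2,6,w=1), (3,4,w=4), (3,5,w=4), (5,6,w=2); sum of weights 3 + 1 + 4 + 4 + 2 = 14)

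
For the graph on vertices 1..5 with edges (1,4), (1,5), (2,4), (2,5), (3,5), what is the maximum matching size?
2 (matching: (1,5), (2,4); upper bound floor(n/2) = floor(5/2) = 2)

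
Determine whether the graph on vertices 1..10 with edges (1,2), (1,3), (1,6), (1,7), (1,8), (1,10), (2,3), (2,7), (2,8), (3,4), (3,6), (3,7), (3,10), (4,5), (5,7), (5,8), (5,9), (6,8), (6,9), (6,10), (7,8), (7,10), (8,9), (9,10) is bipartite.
No (odd cycle of length 3: 7 -> 1 -> 3 -> 7)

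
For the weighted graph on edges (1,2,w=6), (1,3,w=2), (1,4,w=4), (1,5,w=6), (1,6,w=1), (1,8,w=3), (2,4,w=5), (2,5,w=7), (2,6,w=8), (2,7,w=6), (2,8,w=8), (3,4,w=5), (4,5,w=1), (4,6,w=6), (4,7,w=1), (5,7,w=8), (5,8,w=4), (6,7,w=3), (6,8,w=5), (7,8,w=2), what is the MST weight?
15 (MST edges: (1,3,w=2), (1,6,w=1), (1,8,w=3), (2,4,w=5), (4,5,w=1), (4,7,w=1), (7,8,w=2); sum of weights 2 + 1 + 3 + 5 + 1 + 1 + 2 = 15)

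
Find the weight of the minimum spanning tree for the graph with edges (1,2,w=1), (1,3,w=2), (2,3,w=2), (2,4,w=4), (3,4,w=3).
6 (MST edges: (1,2,w=1), (1,3,w=2), (3,4,w=3); sum of weights 1 + 2 + 3 = 6)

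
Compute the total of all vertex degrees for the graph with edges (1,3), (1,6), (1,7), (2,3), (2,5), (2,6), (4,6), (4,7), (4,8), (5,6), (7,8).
22 (handshake: sum of degrees = 2|E| = 2 x 11 = 22)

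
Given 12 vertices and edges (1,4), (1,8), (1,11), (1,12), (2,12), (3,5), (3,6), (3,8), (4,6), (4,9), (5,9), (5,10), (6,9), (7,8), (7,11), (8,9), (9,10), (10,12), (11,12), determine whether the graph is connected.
Yes (BFS from 1 visits [1, 4, 8, 11, 12, 6, 9, 3, 7, 2, 10, 5] — all 12 vertices reached)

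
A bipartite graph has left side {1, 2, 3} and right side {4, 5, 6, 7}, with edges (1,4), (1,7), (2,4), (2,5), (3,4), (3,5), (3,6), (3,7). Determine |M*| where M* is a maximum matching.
3 (matching: (1,7), (2,5), (3,6); upper bound min(|L|,|R|) = min(3,4) = 3)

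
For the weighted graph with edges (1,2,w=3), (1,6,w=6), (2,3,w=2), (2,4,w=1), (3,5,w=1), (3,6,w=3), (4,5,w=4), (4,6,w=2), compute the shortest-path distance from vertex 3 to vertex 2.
2 (path: 3 -> 2; weights 2 = 2)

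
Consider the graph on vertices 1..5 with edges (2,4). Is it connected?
No, it has 4 components: {1}, {2, 4}, {3}, {5}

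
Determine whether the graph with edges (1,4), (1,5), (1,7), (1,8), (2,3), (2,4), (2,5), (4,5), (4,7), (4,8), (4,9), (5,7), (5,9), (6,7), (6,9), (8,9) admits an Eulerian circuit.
No (4 vertices have odd degree: {2, 3, 5, 8}; Eulerian circuit requires 0)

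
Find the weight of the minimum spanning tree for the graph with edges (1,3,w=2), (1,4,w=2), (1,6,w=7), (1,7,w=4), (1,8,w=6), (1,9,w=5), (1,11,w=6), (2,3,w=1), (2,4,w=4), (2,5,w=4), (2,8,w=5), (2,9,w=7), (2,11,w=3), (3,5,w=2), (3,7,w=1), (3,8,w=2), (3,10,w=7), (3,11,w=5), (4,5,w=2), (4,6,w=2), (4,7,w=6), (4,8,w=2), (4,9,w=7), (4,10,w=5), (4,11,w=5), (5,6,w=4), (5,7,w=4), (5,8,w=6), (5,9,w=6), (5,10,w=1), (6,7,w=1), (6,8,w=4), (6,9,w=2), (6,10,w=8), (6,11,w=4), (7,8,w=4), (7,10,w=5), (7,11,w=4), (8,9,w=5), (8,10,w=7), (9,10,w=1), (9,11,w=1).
14 (MST edges: (1,3,w=2), (1,4,w=2), (2,3,w=1), (3,5,w=2), (3,7,w=1), (3,8,w=2), (5,10,w=1), (6,7,w=1), (9,10,w=1), (9,11,w=1); sum of weights 2 + 2 + 1 + 2 + 1 + 2 + 1 + 1 + 1 + 1 = 14)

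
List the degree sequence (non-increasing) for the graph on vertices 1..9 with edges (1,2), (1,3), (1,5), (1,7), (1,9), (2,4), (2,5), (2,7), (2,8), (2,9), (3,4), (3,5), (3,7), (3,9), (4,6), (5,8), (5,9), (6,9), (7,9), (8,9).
[7, 6, 5, 5, 5, 4, 3, 3, 2] (degrees: deg(1)=5, deg(2)=6, deg(3)=5, deg(4)=3, deg(5)=5, deg(6)=2, deg(7)=4, deg(8)=3, deg(9)=7)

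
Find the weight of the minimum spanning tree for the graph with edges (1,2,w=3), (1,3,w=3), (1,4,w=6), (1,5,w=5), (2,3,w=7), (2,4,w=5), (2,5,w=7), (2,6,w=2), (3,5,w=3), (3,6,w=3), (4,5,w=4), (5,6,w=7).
15 (MST edges: (1,2,w=3), (1,3,w=3), (2,6,w=2), (3,5,w=3), (4,5,w=4); sum of weights 3 + 3 + 2 + 3 + 4 = 15)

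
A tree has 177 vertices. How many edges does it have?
176 (A tree on V vertices has V - 1 edges, so 177 - 1 = 176)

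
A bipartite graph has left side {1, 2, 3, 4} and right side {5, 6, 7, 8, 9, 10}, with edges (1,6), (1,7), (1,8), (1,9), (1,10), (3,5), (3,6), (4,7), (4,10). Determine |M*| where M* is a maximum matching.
3 (matching: (1,9), (3,6), (4,10); upper bound min(|L|,|R|) = min(4,6) = 4)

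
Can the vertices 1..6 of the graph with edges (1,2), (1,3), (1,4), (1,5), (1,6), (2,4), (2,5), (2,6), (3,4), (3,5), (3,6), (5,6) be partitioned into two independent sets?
No (odd cycle of length 3: 5 -> 1 -> 2 -> 5)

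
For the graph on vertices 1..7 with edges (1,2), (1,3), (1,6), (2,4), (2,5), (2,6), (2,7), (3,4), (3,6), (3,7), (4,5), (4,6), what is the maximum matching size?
3 (matching: (2,6), (3,7), (4,5); upper bound floor(n/2) = floor(7/2) = 3)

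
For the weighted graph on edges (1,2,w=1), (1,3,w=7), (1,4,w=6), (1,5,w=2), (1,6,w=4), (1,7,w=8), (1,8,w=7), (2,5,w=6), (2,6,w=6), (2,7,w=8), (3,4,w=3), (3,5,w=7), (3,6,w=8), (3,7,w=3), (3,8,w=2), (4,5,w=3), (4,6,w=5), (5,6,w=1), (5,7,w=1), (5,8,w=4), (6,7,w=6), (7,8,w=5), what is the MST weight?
13 (MST edges: (1,2,w=1), (1,5,w=2), (3,4,w=3), (3,7,w=3), (3,8,w=2), (5,6,w=1), (5,7,w=1); sum of weights 1 + 2 + 3 + 3 + 2 + 1 + 1 = 13)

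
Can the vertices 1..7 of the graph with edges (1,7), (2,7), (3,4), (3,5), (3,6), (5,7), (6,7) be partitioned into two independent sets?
Yes. Partition: {1, 2, 4, 5, 6}, {3, 7}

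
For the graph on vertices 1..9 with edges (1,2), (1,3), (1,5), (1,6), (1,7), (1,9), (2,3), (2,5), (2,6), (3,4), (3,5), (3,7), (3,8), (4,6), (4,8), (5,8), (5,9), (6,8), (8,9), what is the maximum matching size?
4 (matching: (2,6), (3,7), (4,8), (5,9); upper bound floor(n/2) = floor(9/2) = 4)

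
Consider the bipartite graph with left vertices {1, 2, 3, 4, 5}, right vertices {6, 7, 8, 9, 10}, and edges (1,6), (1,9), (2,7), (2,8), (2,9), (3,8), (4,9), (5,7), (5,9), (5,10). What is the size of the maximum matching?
5 (matching: (1,6), (2,7), (3,8), (4,9), (5,10); upper bound min(|L|,|R|) = min(5,5) = 5)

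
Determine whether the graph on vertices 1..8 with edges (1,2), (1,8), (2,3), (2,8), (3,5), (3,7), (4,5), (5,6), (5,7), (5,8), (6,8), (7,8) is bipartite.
No (odd cycle of length 3: 8 -> 1 -> 2 -> 8)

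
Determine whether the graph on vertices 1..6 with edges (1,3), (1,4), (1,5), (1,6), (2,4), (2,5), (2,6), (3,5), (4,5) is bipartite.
No (odd cycle of length 3: 5 -> 1 -> 4 -> 5)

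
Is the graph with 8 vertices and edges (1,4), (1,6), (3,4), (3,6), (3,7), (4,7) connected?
No, it has 4 components: {1, 3, 4, 6, 7}, {2}, {5}, {8}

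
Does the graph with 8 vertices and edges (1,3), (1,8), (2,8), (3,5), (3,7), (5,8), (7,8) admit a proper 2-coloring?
Yes. Partition: {1, 2, 4, 5, 6, 7}, {3, 8}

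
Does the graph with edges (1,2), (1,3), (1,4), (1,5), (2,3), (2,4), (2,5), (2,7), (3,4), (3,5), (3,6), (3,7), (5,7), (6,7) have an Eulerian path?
Yes (the graph is connected and exactly 2 vertices have odd degree: {2, 4}; any Eulerian path must start and end at those)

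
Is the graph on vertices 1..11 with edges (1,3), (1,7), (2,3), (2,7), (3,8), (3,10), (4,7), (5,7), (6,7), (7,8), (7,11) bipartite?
Yes. Partition: {1, 2, 4, 5, 6, 8, 9, 10, 11}, {3, 7}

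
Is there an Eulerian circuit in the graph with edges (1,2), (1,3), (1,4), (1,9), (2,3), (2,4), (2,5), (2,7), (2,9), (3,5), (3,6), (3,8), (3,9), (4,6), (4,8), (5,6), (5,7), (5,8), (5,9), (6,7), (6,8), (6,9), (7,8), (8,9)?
Yes (the graph is connected and all 9 vertices have even degree)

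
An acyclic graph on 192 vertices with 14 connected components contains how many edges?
178 (Each of the 14 component trees on V_i vertices has V_i - 1 edges; summing gives V - C = 192 - 14 = 178)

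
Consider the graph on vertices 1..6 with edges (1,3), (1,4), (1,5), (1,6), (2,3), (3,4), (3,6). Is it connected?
Yes (BFS from 1 visits [1, 3, 4, 5, 6, 2] — all 6 vertices reached)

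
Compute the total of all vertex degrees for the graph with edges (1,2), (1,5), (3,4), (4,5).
8 (handshake: sum of degrees = 2|E| = 2 x 4 = 8)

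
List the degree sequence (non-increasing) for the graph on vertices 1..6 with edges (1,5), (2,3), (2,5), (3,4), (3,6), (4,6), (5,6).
[3, 3, 3, 2, 2, 1] (degrees: deg(1)=1, deg(2)=2, deg(3)=3, deg(4)=2, deg(5)=3, deg(6)=3)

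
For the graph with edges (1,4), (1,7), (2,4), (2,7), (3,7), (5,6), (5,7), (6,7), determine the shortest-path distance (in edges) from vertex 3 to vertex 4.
3 (path: 3 -> 7 -> 2 -> 4, 3 edges)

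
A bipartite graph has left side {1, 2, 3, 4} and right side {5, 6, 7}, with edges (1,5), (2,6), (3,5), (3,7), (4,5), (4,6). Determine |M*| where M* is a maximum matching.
3 (matching: (1,5), (2,6), (3,7); upper bound min(|L|,|R|) = min(4,3) = 3)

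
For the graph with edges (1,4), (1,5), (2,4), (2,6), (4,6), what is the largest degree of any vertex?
3 (attained at vertex 4)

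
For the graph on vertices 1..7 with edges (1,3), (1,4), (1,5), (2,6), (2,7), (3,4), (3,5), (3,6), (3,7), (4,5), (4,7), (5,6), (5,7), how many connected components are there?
1 (components: {1, 2, 3, 4, 5, 6, 7})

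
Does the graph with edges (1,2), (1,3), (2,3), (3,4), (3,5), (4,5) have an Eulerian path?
Yes — and in fact it has an Eulerian circuit (the graph is connected and all 5 vertices have even degree)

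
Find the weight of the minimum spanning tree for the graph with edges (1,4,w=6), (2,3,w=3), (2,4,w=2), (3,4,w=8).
11 (MST edges: (1,4,w=6), (2,3,w=3), (2,4,w=2); sum of weights 6 + 3 + 2 = 11)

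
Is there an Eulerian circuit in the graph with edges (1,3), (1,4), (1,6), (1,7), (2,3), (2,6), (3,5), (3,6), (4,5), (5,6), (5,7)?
Yes (the graph is connected and all 7 vertices have even degree)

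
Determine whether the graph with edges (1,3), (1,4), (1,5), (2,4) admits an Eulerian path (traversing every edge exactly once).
No (4 vertices have odd degree: {1, 2, 3, 5}; Eulerian path requires 0 or 2)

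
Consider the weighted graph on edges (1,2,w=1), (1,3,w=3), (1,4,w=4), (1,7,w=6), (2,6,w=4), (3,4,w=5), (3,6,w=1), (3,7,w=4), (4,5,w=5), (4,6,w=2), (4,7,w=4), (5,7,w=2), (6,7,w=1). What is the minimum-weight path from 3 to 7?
2 (path: 3 -> 6 -> 7; weights 1 + 1 = 2)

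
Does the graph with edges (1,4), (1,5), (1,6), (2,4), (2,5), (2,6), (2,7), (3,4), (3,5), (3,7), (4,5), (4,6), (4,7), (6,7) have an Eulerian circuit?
No (2 vertices have odd degree: {1, 3}; Eulerian circuit requires 0)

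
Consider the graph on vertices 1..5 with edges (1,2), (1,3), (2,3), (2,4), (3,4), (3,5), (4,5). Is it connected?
Yes (BFS from 1 visits [1, 2, 3, 4, 5] — all 5 vertices reached)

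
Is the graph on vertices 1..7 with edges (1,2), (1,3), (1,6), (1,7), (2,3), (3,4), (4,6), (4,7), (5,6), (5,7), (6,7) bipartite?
No (odd cycle of length 3: 7 -> 1 -> 6 -> 7)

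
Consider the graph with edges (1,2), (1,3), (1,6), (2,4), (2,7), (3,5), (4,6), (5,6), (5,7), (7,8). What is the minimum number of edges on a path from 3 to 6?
2 (path: 3 -> 1 -> 6, 2 edges)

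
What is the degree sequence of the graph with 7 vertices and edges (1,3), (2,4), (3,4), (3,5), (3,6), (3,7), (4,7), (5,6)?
[5, 3, 2, 2, 2, 1, 1] (degrees: deg(1)=1, deg(2)=1, deg(3)=5, deg(4)=3, deg(5)=2, deg(6)=2, deg(7)=2)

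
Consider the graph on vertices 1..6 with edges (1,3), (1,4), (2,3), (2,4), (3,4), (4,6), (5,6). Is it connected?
Yes (BFS from 1 visits [1, 3, 4, 2, 6, 5] — all 6 vertices reached)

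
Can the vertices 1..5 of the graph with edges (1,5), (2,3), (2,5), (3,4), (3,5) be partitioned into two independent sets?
No (odd cycle of length 3: 2 -> 5 -> 3 -> 2)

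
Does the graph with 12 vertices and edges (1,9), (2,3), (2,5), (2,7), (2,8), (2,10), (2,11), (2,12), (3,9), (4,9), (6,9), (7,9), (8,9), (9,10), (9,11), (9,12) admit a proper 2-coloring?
Yes. Partition: {1, 3, 4, 5, 6, 7, 8, 10, 11, 12}, {2, 9}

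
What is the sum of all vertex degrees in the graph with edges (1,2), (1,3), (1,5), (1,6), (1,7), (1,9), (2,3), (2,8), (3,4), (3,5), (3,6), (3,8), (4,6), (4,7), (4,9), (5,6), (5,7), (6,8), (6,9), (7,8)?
40 (handshake: sum of degrees = 2|E| = 2 x 20 = 40)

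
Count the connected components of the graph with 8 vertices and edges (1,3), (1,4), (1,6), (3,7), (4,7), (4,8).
3 (components: {1, 3, 4, 6, 7, 8}, {2}, {5})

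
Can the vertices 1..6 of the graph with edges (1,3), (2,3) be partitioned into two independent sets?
Yes. Partition: {1, 2, 4, 5, 6}, {3}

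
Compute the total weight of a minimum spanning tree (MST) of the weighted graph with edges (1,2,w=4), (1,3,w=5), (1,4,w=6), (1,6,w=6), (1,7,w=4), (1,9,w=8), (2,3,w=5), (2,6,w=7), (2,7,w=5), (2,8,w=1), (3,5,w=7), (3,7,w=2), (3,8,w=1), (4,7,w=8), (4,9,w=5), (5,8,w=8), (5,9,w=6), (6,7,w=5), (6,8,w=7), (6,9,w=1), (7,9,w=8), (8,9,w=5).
25 (MST edges: (1,7,w=4), (2,8,w=1), (3,7,w=2), (3,8,w=1), (4,9,w=5), (5,9,w=6), (6,7,w=5), (6,9,w=1); sum of weights 4 + 1 + 2 + 1 + 5 + 6 + 5 + 1 = 25)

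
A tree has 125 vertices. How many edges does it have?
124 (A tree on V vertices has V - 1 edges, so 125 - 1 = 124)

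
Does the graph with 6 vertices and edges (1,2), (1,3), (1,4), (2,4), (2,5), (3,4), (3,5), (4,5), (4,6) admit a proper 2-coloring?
No (odd cycle of length 3: 2 -> 1 -> 4 -> 2)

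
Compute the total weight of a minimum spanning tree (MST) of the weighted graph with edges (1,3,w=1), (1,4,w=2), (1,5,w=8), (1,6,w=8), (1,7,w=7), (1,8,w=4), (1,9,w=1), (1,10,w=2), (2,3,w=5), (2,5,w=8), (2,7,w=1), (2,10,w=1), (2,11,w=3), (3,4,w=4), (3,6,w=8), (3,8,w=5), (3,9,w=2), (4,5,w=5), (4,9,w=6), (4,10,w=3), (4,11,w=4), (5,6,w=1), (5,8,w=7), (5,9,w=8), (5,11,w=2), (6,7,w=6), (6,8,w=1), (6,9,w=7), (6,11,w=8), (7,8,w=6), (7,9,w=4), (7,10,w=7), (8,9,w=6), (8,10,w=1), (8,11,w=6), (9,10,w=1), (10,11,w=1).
11 (MST edges: (1,3,w=1), (1,4,w=2), (1,9,w=1), (2,7,w=1), (2,10,w=1), (5,6,w=1), (6,8,w=1), (8,10,w=1), (9,10,w=1), (10,11,w=1); sum of weights 1 + 2 + 1 + 1 + 1 + 1 + 1 + 1 + 1 + 1 = 11)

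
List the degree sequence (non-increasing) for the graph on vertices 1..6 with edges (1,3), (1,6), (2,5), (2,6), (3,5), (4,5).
[3, 2, 2, 2, 2, 1] (degrees: deg(1)=2, deg(2)=2, deg(3)=2, deg(4)=1, deg(5)=3, deg(6)=2)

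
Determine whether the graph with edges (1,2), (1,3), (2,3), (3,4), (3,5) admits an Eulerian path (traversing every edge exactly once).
Yes (the graph is connected and exactly 2 vertices have odd degree: {4, 5}; any Eulerian path must start and end at those)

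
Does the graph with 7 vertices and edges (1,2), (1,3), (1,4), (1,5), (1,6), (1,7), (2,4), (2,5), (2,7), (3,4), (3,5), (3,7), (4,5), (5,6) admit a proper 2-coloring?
No (odd cycle of length 3: 3 -> 1 -> 4 -> 3)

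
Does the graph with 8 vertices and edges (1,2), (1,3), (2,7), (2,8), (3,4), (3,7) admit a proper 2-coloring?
Yes. Partition: {1, 4, 5, 6, 7, 8}, {2, 3}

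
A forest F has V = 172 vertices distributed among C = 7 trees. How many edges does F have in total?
165 (Each of the 7 component trees on V_i vertices has V_i - 1 edges; summing gives V - C = 172 - 7 = 165)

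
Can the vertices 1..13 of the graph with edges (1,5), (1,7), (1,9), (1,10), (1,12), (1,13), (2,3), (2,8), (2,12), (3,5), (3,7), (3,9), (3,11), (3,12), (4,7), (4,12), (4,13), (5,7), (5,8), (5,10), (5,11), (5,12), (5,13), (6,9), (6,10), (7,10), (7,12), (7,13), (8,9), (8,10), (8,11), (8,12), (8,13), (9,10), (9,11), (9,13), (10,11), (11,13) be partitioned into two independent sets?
No (odd cycle of length 3: 13 -> 1 -> 7 -> 13)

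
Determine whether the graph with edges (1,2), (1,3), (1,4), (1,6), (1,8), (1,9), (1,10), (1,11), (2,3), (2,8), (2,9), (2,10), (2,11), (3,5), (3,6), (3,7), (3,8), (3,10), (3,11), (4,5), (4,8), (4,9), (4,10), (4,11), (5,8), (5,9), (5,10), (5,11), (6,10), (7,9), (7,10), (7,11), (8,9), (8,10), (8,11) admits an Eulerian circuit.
No (2 vertices have odd degree: {6, 11}; Eulerian circuit requires 0)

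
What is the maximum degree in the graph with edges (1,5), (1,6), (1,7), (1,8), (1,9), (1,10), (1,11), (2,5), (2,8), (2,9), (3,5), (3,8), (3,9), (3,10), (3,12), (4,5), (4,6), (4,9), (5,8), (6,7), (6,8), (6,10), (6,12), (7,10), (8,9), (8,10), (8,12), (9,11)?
8 (attained at vertex 8)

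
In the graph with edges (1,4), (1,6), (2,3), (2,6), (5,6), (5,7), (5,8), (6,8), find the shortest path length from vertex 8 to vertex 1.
2 (path: 8 -> 6 -> 1, 2 edges)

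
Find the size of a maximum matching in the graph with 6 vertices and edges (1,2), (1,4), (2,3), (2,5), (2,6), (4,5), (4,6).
2 (matching: (2,5), (4,6); upper bound floor(n/2) = floor(6/2) = 3)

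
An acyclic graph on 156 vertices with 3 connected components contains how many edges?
153 (Each of the 3 component trees on V_i vertices has V_i - 1 edges; summing gives V - C = 156 - 3 = 153)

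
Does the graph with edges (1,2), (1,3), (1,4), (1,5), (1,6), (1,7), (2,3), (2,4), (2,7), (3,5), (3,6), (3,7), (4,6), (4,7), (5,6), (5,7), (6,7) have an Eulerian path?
Yes (the graph is connected and exactly 2 vertices have odd degree: {3, 6}; any Eulerian path must start and end at those)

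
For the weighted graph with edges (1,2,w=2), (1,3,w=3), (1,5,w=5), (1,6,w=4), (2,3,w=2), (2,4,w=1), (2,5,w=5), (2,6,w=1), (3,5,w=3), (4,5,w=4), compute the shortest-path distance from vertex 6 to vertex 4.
2 (path: 6 -> 2 -> 4; weights 1 + 1 = 2)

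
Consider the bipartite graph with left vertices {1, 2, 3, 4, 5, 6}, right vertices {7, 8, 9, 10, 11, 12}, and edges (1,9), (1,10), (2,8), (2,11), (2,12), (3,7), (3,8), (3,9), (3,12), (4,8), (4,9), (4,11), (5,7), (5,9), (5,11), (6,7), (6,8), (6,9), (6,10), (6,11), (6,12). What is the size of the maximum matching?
6 (matching: (1,10), (2,12), (3,9), (4,11), (5,7), (6,8); upper bound min(|L|,|R|) = min(6,6) = 6)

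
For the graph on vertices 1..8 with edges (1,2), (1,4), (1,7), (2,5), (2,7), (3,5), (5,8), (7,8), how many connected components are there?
2 (components: {1, 2, 3, 4, 5, 7, 8}, {6})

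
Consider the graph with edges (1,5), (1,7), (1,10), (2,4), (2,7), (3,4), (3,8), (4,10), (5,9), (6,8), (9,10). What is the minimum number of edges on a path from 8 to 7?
4 (path: 8 -> 3 -> 4 -> 2 -> 7, 4 edges)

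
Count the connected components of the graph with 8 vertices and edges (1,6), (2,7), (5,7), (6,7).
4 (components: {1, 2, 5, 6, 7}, {3}, {4}, {8})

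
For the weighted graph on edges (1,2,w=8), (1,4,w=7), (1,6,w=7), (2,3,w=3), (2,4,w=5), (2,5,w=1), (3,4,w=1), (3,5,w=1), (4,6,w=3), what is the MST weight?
13 (MST edges: (1,4,w=7), (2,5,w=1), (3,4,w=1), (3,5,w=1), (4,6,w=3); sum of weights 7 + 1 + 1 + 1 + 3 = 13)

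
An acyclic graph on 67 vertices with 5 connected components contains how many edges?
62 (Each of the 5 component trees on V_i vertices has V_i - 1 edges; summing gives V - C = 67 - 5 = 62)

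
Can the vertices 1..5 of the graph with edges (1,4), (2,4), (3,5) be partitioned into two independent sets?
Yes. Partition: {1, 2, 3}, {4, 5}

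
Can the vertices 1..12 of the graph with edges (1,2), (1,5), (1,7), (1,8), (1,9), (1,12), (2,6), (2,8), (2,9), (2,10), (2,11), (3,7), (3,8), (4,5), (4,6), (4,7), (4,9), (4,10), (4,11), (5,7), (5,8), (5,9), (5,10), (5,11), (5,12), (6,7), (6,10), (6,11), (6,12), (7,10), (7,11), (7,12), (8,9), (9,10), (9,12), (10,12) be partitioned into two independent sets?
No (odd cycle of length 3: 12 -> 1 -> 7 -> 12)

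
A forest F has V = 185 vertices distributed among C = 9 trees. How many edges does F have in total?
176 (Each of the 9 component trees on V_i vertices has V_i - 1 edges; summing gives V - C = 185 - 9 = 176)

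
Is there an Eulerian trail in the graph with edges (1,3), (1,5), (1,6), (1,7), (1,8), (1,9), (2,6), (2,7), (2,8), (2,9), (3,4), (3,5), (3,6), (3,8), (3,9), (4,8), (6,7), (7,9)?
Yes — and in fact it has an Eulerian circuit (the graph is connected and all 9 vertices have even degree)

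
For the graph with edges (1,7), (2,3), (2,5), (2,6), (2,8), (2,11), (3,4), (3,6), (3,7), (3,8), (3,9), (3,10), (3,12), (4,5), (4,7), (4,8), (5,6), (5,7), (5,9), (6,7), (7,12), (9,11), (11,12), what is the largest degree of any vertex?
8 (attained at vertex 3)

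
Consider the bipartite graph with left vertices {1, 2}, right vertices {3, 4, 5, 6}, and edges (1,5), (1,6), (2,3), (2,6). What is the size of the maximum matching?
2 (matching: (1,5), (2,6); upper bound min(|L|,|R|) = min(2,4) = 2)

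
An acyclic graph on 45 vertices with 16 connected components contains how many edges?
29 (Each of the 16 component trees on V_i vertices has V_i - 1 edges; summing gives V - C = 45 - 16 = 29)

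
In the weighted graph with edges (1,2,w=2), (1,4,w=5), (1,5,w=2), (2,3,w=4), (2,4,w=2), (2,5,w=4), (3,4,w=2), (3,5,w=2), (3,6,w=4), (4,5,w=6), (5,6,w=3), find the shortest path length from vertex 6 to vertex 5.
3 (path: 6 -> 5; weights 3 = 3)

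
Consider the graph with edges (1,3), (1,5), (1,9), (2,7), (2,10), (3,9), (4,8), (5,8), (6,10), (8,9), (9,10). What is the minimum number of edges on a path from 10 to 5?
3 (path: 10 -> 9 -> 1 -> 5, 3 edges)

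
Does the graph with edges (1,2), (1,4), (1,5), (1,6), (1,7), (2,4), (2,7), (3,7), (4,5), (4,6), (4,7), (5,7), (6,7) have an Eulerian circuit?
No (6 vertices have odd degree: {1, 2, 3, 4, 5, 6}; Eulerian circuit requires 0)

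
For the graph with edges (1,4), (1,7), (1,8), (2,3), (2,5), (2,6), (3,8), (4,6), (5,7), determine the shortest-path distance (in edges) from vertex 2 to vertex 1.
3 (path: 2 -> 5 -> 7 -> 1, 3 edges)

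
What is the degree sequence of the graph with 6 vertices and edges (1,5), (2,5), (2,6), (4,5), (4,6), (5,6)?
[4, 3, 2, 2, 1, 0] (degrees: deg(1)=1, deg(2)=2, deg(3)=0, deg(4)=2, deg(5)=4, deg(6)=3)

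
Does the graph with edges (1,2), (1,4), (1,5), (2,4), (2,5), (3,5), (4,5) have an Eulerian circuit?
No (4 vertices have odd degree: {1, 2, 3, 4}; Eulerian circuit requires 0)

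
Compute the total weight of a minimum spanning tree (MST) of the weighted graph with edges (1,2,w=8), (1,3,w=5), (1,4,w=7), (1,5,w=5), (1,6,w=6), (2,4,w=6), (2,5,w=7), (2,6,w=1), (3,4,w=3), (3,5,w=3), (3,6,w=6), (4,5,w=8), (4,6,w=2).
14 (MST edges: (1,3,w=5), (2,6,w=1), (3,4,w=3), (3,5,w=3), (4,6,w=2); sum of weights 5 + 1 + 3 + 3 + 2 = 14)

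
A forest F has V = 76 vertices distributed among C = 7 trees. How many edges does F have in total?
69 (Each of the 7 component trees on V_i vertices has V_i - 1 edges; summing gives V - C = 76 - 7 = 69)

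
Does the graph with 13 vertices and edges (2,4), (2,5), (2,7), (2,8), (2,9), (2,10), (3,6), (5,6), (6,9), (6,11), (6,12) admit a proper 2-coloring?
Yes. Partition: {1, 2, 6, 13}, {3, 4, 5, 7, 8, 9, 10, 11, 12}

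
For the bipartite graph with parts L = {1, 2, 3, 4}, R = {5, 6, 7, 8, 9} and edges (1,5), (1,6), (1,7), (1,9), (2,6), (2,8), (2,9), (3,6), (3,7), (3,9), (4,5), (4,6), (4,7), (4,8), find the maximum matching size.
4 (matching: (1,9), (2,8), (3,7), (4,6); upper bound min(|L|,|R|) = min(4,5) = 4)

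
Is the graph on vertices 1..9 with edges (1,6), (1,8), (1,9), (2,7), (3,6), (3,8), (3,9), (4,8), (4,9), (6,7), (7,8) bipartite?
Yes. Partition: {1, 3, 4, 5, 7}, {2, 6, 8, 9}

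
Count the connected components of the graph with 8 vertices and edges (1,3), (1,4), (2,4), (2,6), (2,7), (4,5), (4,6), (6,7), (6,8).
1 (components: {1, 2, 3, 4, 5, 6, 7, 8})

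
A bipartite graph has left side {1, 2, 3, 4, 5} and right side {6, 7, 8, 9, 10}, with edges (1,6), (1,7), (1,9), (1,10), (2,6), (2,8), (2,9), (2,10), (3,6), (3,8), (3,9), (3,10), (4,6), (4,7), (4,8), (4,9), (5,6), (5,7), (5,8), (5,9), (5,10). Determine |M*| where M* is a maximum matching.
5 (matching: (1,10), (2,9), (3,8), (4,7), (5,6); upper bound min(|L|,|R|) = min(5,5) = 5)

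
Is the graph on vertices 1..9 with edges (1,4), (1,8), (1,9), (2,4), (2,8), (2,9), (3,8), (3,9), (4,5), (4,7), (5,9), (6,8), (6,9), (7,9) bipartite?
Yes. Partition: {1, 2, 3, 5, 6, 7}, {4, 8, 9}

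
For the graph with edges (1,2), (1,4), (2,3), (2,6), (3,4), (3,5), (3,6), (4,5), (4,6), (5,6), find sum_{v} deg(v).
20 (handshake: sum of degrees = 2|E| = 2 x 10 = 20)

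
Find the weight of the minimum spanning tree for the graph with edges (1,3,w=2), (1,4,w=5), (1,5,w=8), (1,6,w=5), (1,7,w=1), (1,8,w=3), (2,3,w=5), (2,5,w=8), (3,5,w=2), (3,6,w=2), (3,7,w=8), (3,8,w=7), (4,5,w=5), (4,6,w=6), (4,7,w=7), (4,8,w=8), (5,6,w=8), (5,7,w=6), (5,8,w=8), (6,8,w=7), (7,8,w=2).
19 (MST edges: (1,3,w=2), (1,4,w=5), (1,7,w=1), (2,3,w=5), (3,5,w=2), (3,6,w=2), (7,8,w=2); sum of weights 2 + 5 + 1 + 5 + 2 + 2 + 2 = 19)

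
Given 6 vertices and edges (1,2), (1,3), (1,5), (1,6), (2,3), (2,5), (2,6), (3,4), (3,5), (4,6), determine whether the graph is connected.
Yes (BFS from 1 visits [1, 2, 3, 5, 6, 4] — all 6 vertices reached)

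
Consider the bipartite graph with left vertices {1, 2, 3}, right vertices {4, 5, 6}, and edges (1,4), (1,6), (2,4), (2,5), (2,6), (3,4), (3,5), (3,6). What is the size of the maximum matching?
3 (matching: (1,6), (2,5), (3,4); upper bound min(|L|,|R|) = min(3,3) = 3)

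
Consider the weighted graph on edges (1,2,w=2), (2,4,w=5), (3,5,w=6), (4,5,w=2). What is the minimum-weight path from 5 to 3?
6 (path: 5 -> 3; weights 6 = 6)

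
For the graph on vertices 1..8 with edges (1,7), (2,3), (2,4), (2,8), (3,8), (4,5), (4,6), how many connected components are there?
2 (components: {1, 7}, {2, 3, 4, 5, 6, 8})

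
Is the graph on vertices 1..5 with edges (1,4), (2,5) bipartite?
Yes. Partition: {1, 2, 3}, {4, 5}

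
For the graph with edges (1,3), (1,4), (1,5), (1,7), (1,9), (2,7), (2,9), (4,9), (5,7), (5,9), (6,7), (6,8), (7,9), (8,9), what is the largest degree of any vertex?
6 (attained at vertex 9)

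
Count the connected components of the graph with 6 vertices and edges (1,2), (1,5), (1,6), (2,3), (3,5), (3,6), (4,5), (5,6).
1 (components: {1, 2, 3, 4, 5, 6})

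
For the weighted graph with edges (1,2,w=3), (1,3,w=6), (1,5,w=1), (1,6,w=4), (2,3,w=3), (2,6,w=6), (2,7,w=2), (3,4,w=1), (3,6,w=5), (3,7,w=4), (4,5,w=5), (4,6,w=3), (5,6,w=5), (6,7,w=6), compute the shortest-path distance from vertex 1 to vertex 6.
4 (path: 1 -> 6; weights 4 = 4)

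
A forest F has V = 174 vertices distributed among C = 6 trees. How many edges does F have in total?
168 (Each of the 6 component trees on V_i vertices has V_i - 1 edges; summing gives V - C = 174 - 6 = 168)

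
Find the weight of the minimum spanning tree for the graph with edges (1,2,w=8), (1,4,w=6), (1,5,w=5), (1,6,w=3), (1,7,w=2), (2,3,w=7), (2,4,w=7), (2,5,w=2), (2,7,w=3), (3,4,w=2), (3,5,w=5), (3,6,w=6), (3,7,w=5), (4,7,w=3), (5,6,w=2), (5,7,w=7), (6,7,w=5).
14 (MST edges: (1,6,w=3), (1,7,w=2), (2,5,w=2), (3,4,w=2), (4,7,w=3), (5,6,w=2); sum of weights 3 + 2 + 2 + 2 + 3 + 2 = 14)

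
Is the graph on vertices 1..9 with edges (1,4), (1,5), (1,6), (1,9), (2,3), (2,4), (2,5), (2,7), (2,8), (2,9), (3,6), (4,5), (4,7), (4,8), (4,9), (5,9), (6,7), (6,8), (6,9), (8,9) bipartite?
No (odd cycle of length 3: 4 -> 1 -> 5 -> 4)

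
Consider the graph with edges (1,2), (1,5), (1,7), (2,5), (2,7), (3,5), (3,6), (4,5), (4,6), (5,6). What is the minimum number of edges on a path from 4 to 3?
2 (path: 4 -> 5 -> 3, 2 edges)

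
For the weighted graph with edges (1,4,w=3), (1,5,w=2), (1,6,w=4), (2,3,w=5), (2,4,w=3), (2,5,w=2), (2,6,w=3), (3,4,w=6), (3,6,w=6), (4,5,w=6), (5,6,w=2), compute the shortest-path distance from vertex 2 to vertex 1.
4 (path: 2 -> 5 -> 1; weights 2 + 2 = 4)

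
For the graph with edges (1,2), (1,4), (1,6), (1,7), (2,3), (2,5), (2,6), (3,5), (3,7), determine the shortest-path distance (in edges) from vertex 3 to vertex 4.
3 (path: 3 -> 2 -> 1 -> 4, 3 edges)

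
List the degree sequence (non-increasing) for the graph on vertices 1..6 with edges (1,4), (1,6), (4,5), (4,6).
[3, 2, 2, 1, 0, 0] (degrees: deg(1)=2, deg(2)=0, deg(3)=0, deg(4)=3, deg(5)=1, deg(6)=2)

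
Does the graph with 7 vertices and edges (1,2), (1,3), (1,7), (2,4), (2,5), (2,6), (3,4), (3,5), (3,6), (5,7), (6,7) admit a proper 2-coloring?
Yes. Partition: {1, 4, 5, 6}, {2, 3, 7}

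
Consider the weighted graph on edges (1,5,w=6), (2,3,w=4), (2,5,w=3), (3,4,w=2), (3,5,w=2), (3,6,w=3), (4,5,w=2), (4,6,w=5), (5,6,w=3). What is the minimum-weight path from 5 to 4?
2 (path: 5 -> 4; weights 2 = 2)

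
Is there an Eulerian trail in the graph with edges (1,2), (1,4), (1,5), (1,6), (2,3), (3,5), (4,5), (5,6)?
Yes — and in fact it has an Eulerian circuit (the graph is connected and all 6 vertices have even degree)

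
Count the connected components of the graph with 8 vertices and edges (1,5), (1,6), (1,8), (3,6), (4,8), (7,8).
2 (components: {1, 3, 4, 5, 6, 7, 8}, {2})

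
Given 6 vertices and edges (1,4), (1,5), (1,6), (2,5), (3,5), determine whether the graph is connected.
Yes (BFS from 1 visits [1, 4, 5, 6, 2, 3] — all 6 vertices reached)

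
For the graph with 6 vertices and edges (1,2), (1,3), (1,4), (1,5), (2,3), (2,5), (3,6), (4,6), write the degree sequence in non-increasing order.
[4, 3, 3, 2, 2, 2] (degrees: deg(1)=4, deg(2)=3, deg(3)=3, deg(4)=2, deg(5)=2, deg(6)=2)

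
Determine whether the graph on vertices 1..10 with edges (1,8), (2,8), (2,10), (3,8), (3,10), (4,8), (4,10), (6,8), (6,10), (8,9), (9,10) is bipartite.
Yes. Partition: {1, 2, 3, 4, 5, 6, 7, 9}, {8, 10}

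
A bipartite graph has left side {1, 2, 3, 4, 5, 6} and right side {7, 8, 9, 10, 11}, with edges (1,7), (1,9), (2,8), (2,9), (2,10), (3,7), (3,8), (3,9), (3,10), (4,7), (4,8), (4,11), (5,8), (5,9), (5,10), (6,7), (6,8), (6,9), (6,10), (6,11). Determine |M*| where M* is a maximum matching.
5 (matching: (1,9), (2,10), (3,8), (4,11), (6,7); upper bound min(|L|,|R|) = min(6,5) = 5)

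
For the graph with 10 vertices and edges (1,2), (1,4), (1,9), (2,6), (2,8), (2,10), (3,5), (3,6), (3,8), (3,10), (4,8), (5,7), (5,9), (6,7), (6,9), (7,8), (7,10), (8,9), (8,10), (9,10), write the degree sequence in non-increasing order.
[6, 5, 5, 4, 4, 4, 4, 3, 3, 2] (degrees: deg(1)=3, deg(2)=4, deg(3)=4, deg(4)=2, deg(5)=3, deg(6)=4, deg(7)=4, deg(8)=6, deg(9)=5, deg(10)=5)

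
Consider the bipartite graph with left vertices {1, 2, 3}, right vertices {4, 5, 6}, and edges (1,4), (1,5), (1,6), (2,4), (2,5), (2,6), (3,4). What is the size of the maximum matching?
3 (matching: (1,6), (2,5), (3,4); upper bound min(|L|,|R|) = min(3,3) = 3)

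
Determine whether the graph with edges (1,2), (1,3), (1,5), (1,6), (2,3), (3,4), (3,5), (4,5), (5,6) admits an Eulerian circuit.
Yes (the graph is connected and all 6 vertices have even degree)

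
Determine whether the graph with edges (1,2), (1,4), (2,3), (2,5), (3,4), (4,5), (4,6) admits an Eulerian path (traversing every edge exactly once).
Yes (the graph is connected and exactly 2 vertices have odd degree: {2, 6}; any Eulerian path must start and end at those)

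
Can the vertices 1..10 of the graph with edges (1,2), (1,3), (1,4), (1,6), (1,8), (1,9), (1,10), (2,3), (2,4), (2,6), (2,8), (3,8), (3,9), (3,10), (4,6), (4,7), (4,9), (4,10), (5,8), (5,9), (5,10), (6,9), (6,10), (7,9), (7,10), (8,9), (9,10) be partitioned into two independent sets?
No (odd cycle of length 3: 6 -> 1 -> 2 -> 6)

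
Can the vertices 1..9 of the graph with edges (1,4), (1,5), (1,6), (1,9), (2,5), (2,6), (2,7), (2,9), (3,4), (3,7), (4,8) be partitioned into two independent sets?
Yes. Partition: {1, 2, 3, 8}, {4, 5, 6, 7, 9}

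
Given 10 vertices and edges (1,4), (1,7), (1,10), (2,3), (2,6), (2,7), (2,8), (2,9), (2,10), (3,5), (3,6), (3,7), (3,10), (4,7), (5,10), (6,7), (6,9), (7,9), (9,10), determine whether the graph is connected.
Yes (BFS from 1 visits [1, 4, 7, 10, 2, 3, 6, 9, 5, 8] — all 10 vertices reached)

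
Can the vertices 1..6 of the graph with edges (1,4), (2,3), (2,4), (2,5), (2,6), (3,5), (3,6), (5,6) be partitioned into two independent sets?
No (odd cycle of length 3: 3 -> 2 -> 6 -> 3)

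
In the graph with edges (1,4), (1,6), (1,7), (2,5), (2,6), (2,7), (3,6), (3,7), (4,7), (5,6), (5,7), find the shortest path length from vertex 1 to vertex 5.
2 (path: 1 -> 6 -> 5, 2 edges)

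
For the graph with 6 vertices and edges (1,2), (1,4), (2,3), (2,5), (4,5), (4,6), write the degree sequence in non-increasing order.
[3, 3, 2, 2, 1, 1] (degrees: deg(1)=2, deg(2)=3, deg(3)=1, deg(4)=3, deg(5)=2, deg(6)=1)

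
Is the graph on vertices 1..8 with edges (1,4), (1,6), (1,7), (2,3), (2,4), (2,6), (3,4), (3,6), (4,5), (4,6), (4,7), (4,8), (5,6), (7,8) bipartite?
No (odd cycle of length 3: 6 -> 1 -> 4 -> 6)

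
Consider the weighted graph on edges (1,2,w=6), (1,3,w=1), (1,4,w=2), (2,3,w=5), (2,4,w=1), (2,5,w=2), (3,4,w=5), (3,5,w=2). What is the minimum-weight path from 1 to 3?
1 (path: 1 -> 3; weights 1 = 1)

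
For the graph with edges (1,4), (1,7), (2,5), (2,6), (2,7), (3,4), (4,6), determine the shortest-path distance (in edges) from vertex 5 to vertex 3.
4 (path: 5 -> 2 -> 6 -> 4 -> 3, 4 edges)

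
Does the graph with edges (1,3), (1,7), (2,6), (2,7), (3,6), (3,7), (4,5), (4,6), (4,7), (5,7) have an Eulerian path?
No (4 vertices have odd degree: {3, 4, 6, 7}; Eulerian path requires 0 or 2)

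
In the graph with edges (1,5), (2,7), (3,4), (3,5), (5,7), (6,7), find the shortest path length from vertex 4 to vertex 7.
3 (path: 4 -> 3 -> 5 -> 7, 3 edges)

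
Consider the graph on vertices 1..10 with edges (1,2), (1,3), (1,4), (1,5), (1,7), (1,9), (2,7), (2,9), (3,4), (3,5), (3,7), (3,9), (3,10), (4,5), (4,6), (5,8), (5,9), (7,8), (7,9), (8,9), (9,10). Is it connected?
Yes (BFS from 1 visits [1, 2, 3, 4, 5, 7, 9, 10, 6, 8] — all 10 vertices reached)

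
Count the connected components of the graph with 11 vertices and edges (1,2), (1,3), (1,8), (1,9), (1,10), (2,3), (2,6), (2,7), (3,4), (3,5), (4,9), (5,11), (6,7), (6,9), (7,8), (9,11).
1 (components: {1, 2, 3, 4, 5, 6, 7, 8, 9, 10, 11})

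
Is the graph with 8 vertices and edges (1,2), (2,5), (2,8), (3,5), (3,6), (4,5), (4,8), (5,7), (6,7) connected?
Yes (BFS from 1 visits [1, 2, 5, 8, 3, 4, 7, 6] — all 8 vertices reached)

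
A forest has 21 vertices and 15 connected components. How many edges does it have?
6 (Each of the 15 component trees on V_i vertices has V_i - 1 edges; summing gives V - C = 21 - 15 = 6)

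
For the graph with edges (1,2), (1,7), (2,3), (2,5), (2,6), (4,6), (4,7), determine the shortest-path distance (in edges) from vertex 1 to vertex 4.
2 (path: 1 -> 7 -> 4, 2 edges)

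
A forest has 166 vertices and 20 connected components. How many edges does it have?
146 (Each of the 20 component trees on V_i vertices has V_i - 1 edges; summing gives V - C = 166 - 20 = 146)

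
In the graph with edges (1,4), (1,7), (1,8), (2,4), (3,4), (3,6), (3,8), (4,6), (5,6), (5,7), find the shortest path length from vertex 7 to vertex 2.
3 (path: 7 -> 1 -> 4 -> 2, 3 edges)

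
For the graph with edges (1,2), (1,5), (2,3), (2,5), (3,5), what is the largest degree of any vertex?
3 (attained at vertices 2, 5)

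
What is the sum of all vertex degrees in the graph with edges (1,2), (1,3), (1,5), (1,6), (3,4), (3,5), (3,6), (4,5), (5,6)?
18 (handshake: sum of degrees = 2|E| = 2 x 9 = 18)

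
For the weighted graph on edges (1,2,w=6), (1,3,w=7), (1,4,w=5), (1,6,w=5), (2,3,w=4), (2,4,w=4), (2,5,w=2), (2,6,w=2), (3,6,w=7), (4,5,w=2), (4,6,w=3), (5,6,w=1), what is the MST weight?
14 (MST edges: (1,4,w=5), (2,3,w=4), (2,6,w=2), (4,5,w=2), (5,6,w=1); sum of weights 5 + 4 + 2 + 2 + 1 = 14)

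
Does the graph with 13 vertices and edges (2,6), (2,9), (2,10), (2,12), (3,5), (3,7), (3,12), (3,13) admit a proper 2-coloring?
Yes. Partition: {1, 2, 3, 4, 8, 11}, {5, 6, 7, 9, 10, 12, 13}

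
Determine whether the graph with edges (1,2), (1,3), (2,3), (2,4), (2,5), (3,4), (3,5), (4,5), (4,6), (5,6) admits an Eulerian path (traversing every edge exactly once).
Yes — and in fact it has an Eulerian circuit (the graph is connected and all 6 vertices have even degree)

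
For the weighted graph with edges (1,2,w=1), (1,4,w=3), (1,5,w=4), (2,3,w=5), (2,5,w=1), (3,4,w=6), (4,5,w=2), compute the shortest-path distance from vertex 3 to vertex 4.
6 (path: 3 -> 4; weights 6 = 6)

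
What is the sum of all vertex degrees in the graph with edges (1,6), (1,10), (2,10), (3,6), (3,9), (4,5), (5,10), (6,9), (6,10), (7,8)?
20 (handshake: sum of degrees = 2|E| = 2 x 10 = 20)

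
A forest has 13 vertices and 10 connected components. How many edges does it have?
3 (Each of the 10 component trees on V_i vertices has V_i - 1 edges; summing gives V - C = 13 - 10 = 3)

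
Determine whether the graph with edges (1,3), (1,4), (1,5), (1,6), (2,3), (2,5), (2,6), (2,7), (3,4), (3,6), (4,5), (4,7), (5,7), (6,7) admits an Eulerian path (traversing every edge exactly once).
Yes — and in fact it has an Eulerian circuit (the graph is connected and all 7 vertices have even degree)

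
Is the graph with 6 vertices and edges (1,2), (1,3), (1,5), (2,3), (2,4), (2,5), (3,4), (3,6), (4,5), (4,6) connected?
Yes (BFS from 1 visits [1, 2, 3, 5, 4, 6] — all 6 vertices reached)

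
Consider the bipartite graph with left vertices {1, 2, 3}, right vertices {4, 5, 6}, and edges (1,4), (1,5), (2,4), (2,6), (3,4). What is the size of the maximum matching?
3 (matching: (1,5), (2,6), (3,4); upper bound min(|L|,|R|) = min(3,3) = 3)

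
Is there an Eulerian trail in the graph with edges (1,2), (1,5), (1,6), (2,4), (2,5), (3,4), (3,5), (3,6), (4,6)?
No (6 vertices have odd degree: {1, 2, 3, 4, 5, 6}; Eulerian path requires 0 or 2)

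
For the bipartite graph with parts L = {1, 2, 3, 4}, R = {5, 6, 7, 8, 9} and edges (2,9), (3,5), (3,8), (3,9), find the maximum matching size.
2 (matching: (2,9), (3,8); upper bound min(|L|,|R|) = min(4,5) = 4)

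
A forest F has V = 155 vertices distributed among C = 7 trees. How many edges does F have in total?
148 (Each of the 7 component trees on V_i vertices has V_i - 1 edges; summing gives V - C = 155 - 7 = 148)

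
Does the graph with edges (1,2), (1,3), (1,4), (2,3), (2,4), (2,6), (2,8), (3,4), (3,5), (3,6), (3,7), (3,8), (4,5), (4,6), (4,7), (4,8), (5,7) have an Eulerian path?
No (8 vertices have odd degree: {1, 2, 3, 4, 5, 6, 7, 8}; Eulerian path requires 0 or 2)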